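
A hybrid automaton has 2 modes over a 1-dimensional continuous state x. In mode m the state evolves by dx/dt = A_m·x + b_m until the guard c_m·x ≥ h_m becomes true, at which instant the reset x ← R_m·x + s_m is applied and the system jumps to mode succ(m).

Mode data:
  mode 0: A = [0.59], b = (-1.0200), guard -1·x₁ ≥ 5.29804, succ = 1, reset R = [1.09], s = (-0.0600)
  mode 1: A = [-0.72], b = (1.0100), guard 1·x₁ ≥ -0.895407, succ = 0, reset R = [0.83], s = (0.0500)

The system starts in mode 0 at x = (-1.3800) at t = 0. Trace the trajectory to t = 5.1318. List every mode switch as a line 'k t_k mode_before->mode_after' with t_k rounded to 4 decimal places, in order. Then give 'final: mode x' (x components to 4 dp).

Mode 0: guard c·x = 5.2980 hit at Δt = 1.3822 (t = 1.3822), x⁻ = (-5.2980) → reset → x⁺ = (-5.8349), jump to mode 1
Mode 1: guard c·x = -0.8954 hit at Δt = 1.5933 (t = 2.9755), x⁻ = (-0.8954) → reset → x⁺ = (-0.6932), jump to mode 0
Mode 0: guard c·x = 5.2980 hit at Δt = 1.8053 (t = 4.7808), x⁻ = (-5.2980) → reset → x⁺ = (-5.8349), jump to mode 1
Mode 1: flow for 0.3510 to horizon, guard not reached → x = (-4.2187)

1 1.3822 0->1
2 2.9755 1->0
3 4.7808 0->1
final: 1 -4.2187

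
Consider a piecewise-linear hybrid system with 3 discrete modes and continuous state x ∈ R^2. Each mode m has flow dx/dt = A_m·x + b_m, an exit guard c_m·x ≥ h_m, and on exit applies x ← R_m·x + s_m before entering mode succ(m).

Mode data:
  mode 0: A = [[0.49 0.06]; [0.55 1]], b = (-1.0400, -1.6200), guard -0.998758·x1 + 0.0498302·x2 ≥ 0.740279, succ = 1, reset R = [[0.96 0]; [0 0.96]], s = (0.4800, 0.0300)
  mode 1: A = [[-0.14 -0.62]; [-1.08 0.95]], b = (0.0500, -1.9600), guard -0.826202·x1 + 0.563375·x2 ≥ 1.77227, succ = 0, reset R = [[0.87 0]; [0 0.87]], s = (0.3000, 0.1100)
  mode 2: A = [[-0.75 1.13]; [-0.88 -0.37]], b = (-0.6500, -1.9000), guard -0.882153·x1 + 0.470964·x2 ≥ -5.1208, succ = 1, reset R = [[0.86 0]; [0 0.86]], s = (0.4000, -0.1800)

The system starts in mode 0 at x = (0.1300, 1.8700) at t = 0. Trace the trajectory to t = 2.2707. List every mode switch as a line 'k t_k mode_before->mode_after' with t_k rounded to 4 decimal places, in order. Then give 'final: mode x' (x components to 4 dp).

1 0.7432 0->1
2 1.1988 1->0
3 1.5151 0->1
4 1.9589 1->0
final: 0 -0.6232 2.0675

Mode 0: guard c·x = 0.7403 hit at Δt = 0.7432 (t = 0.7432), x⁻ = (-0.6398, 2.0333) → reset → x⁺ = (-0.1342, 1.9820), jump to mode 1
Mode 1: guard c·x = 1.7723 hit at Δt = 0.4556 (t = 1.1988), x⁻ = (-0.6646, 2.1712) → reset → x⁺ = (-0.2782, 1.9990), jump to mode 0
Mode 0: guard c·x = 0.7403 hit at Δt = 0.3163 (t = 1.5151), x⁻ = (-0.6390, 2.0490) → reset → x⁺ = (-0.1334, 1.9970), jump to mode 1
Mode 1: guard c·x = 1.7723 hit at Δt = 0.4438 (t = 1.9589), x⁻ = (-0.6548, 2.1855) → reset → x⁺ = (-0.2697, 2.0114), jump to mode 0
Mode 0: flow for 0.3118 to horizon, guard not reached → x = (-0.6232, 2.0675)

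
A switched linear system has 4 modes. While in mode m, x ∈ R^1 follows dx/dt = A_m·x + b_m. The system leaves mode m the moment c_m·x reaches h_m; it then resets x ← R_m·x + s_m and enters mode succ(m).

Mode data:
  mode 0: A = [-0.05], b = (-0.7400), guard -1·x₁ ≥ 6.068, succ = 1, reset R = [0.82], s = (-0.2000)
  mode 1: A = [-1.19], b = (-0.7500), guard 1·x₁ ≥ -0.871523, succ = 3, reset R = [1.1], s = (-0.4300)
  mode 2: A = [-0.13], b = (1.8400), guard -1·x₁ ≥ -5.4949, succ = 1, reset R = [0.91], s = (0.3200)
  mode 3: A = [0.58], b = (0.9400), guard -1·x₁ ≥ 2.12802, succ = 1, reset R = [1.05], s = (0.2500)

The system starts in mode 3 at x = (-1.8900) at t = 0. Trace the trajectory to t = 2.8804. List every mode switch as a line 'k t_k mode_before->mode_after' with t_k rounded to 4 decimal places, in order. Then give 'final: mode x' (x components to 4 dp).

1 1.0919 3->1
2 2.5415 1->3
final: 3 -1.3383

Mode 3: guard c·x = 2.1280 hit at Δt = 1.0919 (t = 1.0919), x⁻ = (-2.1280) → reset → x⁺ = (-1.9844), jump to mode 1
Mode 1: guard c·x = -0.8715 hit at Δt = 1.4496 (t = 2.5415), x⁻ = (-0.8715) → reset → x⁺ = (-1.3887), jump to mode 3
Mode 3: flow for 0.3389 to horizon, guard not reached → x = (-1.3383)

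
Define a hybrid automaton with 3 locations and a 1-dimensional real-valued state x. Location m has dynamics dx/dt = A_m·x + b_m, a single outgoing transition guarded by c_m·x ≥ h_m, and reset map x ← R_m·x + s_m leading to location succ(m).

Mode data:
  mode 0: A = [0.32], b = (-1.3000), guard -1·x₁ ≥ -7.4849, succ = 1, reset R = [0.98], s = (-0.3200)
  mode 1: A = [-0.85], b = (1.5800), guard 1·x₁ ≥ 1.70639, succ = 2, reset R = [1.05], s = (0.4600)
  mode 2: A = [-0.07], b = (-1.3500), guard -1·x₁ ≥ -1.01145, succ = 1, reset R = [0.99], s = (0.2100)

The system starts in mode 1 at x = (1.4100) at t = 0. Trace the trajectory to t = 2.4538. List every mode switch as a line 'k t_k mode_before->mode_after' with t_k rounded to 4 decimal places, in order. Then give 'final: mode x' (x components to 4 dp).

1 1.2705 1->2
2 2.1178 2->1
final: 1 1.3722

Mode 1: guard c·x = 1.7064 hit at Δt = 1.2705 (t = 1.2705), x⁻ = (1.7064) → reset → x⁺ = (2.2517), jump to mode 2
Mode 2: guard c·x = -1.0114 hit at Δt = 0.8473 (t = 2.1178), x⁻ = (1.0115) → reset → x⁺ = (1.2113), jump to mode 1
Mode 1: flow for 0.3360 to horizon, guard not reached → x = (1.3722)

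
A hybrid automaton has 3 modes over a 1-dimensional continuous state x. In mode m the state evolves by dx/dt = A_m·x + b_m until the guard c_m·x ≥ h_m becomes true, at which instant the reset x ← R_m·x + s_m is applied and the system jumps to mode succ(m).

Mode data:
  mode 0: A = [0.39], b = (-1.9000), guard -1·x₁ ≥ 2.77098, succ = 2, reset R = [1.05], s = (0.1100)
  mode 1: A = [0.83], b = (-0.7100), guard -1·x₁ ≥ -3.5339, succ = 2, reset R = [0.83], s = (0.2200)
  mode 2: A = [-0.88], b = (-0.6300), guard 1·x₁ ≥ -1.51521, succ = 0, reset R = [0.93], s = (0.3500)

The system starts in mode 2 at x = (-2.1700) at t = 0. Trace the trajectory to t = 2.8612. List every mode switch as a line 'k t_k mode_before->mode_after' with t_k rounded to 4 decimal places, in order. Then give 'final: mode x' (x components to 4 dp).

1 0.6800 2->0
2 1.3302 0->2
3 2.4190 2->0
final: 0 -2.1755

Mode 2: guard c·x = -1.5152 hit at Δt = 0.6800 (t = 0.6800), x⁻ = (-1.5152) → reset → x⁺ = (-1.0591), jump to mode 0
Mode 0: guard c·x = 2.7710 hit at Δt = 0.6502 (t = 1.3302), x⁻ = (-2.7710) → reset → x⁺ = (-2.7995), jump to mode 2
Mode 2: guard c·x = -1.5152 hit at Δt = 1.0888 (t = 2.4190), x⁻ = (-1.5152) → reset → x⁺ = (-1.0591), jump to mode 0
Mode 0: flow for 0.4422 to horizon, guard not reached → x = (-2.1755)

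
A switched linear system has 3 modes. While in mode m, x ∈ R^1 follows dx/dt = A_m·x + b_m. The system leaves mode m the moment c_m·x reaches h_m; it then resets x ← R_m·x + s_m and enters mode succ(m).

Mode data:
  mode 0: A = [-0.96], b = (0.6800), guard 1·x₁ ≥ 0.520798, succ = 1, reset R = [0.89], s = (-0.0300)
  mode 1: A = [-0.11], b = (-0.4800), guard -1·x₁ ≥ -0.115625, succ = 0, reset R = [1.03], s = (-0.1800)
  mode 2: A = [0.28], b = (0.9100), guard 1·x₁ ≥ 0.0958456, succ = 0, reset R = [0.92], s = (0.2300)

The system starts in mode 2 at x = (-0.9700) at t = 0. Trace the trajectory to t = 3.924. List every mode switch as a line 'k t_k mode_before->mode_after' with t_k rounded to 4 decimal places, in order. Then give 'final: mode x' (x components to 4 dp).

1 1.3698 2->0
2 2.1329 0->1
3 2.7562 1->0
final: 0 0.4576

Mode 2: guard c·x = 0.0958 hit at Δt = 1.3698 (t = 1.3698), x⁻ = (0.0958) → reset → x⁺ = (0.3182), jump to mode 0
Mode 0: guard c·x = 0.5208 hit at Δt = 0.7631 (t = 2.1329), x⁻ = (0.5208) → reset → x⁺ = (0.4335), jump to mode 1
Mode 1: guard c·x = -0.1156 hit at Δt = 0.6233 (t = 2.7562), x⁻ = (0.1156) → reset → x⁺ = (-0.0609), jump to mode 0
Mode 0: flow for 1.1678 to horizon, guard not reached → x = (0.4576)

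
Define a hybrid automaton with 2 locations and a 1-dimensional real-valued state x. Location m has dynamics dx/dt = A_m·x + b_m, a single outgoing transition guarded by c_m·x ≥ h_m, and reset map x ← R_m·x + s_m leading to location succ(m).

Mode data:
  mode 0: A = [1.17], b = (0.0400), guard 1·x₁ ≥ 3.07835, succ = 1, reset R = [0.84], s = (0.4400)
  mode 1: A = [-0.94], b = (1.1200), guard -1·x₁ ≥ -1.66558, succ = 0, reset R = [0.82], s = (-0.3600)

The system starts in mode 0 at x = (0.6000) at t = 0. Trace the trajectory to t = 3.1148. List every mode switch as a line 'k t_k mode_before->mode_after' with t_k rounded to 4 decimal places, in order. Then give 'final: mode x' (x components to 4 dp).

Mode 0: guard c·x = 3.0783 hit at Δt = 1.3597 (t = 1.3597), x⁻ = (3.0784) → reset → x⁺ = (3.0258), jump to mode 1
Mode 1: guard c·x = -1.6656 hit at Δt = 1.4394 (t = 2.7991), x⁻ = (1.6656) → reset → x⁺ = (1.0058), jump to mode 0
Mode 0: flow for 0.3157 to horizon, guard not reached → x = (1.4705)

1 1.3597 0->1
2 2.7991 1->0
final: 0 1.4705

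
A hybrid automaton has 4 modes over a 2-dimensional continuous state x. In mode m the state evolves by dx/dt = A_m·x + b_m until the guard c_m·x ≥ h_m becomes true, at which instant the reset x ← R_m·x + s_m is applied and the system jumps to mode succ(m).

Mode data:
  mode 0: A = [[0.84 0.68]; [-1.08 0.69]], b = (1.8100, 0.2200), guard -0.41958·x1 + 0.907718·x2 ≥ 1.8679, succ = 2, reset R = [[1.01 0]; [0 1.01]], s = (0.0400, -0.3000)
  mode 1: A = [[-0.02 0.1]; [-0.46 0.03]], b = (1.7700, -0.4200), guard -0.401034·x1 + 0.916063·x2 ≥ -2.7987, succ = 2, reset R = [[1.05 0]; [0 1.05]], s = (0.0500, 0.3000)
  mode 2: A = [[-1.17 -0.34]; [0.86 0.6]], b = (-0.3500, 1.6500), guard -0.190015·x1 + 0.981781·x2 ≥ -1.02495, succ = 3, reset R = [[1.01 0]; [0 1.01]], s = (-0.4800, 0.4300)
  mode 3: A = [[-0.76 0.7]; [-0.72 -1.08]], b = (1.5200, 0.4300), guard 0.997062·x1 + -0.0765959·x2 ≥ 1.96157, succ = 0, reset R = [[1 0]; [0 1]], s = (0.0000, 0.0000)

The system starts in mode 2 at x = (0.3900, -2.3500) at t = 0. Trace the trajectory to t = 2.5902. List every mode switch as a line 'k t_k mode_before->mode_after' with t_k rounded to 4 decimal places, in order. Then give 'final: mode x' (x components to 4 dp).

Mode 2: guard c·x = -1.0250 hit at Δt = 1.5442 (t = 1.5442), x⁻ = (0.1940, -1.0064) → reset → x⁺ = (-0.2841, -0.5865), jump to mode 3
Mode 3: flow for 1.0460 to horizon, guard not reached → x = (0.8609, -0.1202)

1 1.5442 2->3
final: 3 0.8609 -0.1202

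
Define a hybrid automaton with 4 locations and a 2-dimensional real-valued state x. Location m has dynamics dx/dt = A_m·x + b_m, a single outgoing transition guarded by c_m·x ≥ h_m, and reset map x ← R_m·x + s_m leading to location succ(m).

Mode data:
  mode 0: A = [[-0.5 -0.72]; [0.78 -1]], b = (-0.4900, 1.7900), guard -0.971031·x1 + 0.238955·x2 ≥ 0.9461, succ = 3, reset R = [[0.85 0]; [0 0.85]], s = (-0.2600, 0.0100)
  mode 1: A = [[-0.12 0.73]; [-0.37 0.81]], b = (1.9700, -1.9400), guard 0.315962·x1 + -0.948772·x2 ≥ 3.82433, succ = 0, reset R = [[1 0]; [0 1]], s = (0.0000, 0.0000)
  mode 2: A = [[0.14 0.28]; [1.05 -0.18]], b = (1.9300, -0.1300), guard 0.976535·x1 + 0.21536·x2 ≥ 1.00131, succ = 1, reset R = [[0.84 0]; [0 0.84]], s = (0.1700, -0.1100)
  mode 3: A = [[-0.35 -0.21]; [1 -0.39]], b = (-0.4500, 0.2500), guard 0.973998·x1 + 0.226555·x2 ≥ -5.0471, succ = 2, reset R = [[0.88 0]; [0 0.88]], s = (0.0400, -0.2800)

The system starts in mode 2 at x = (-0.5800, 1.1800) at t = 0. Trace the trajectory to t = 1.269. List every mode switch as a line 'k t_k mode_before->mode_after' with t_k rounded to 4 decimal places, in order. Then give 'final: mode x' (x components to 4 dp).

Mode 2: guard c·x = 1.0013 hit at Δt = 0.6148 (t = 0.6148), x⁻ = (0.7940, 1.0490) → reset → x⁺ = (0.8370, 0.7711), jump to mode 1
Mode 1: flow for 0.6542 to horizon, guard not reached → x = (2.0389, -0.8283)

1 0.6148 2->1
final: 1 2.0389 -0.8283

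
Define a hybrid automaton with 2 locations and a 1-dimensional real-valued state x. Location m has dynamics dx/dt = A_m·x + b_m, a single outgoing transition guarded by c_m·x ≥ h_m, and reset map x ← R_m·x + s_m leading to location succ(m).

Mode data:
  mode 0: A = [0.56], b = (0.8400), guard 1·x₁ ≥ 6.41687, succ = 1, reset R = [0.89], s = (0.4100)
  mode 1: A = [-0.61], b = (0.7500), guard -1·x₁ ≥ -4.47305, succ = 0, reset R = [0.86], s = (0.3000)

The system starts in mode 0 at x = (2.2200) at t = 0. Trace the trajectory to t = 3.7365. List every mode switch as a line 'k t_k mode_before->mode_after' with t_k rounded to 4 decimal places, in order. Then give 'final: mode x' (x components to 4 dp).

Mode 0: guard c·x = 6.4169 hit at Δt = 1.3487 (t = 1.3487), x⁻ = (6.4169) → reset → x⁺ = (6.1210), jump to mode 1
Mode 1: guard c·x = -4.4730 hit at Δt = 0.6735 (t = 2.0222), x⁻ = (4.4730) → reset → x⁺ = (4.1468), jump to mode 0
Mode 0: guard c·x = 6.4169 hit at Δt = 0.6034 (t = 2.6256), x⁻ = (6.4169) → reset → x⁺ = (6.1210), jump to mode 1
Mode 1: guard c·x = -4.4730 hit at Δt = 0.6735 (t = 3.2991), x⁻ = (4.4730) → reset → x⁺ = (4.1468), jump to mode 0
Mode 0: flow for 0.4374 to horizon, guard not reached → x = (5.7141)

1 1.3487 0->1
2 2.0222 1->0
3 2.6256 0->1
4 3.2991 1->0
final: 0 5.7141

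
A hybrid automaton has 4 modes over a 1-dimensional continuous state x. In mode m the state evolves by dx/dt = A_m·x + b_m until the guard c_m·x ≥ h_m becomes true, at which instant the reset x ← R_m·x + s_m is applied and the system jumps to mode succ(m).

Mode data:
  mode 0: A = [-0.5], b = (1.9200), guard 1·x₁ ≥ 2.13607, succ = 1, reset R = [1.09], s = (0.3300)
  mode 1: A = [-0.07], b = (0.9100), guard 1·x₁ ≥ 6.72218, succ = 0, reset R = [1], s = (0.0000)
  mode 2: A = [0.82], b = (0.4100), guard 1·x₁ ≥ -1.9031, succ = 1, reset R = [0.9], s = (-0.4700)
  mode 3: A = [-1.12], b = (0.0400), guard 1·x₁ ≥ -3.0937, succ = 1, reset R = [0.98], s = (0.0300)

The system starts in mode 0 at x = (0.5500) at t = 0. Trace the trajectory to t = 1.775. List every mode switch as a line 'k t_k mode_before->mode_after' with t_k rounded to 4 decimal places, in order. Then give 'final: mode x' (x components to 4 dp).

1 1.3159 0->1
final: 1 2.9854

Mode 0: guard c·x = 2.1361 hit at Δt = 1.3159 (t = 1.3159), x⁻ = (2.1361) → reset → x⁺ = (2.6583), jump to mode 1
Mode 1: flow for 0.4591 to horizon, guard not reached → x = (2.9854)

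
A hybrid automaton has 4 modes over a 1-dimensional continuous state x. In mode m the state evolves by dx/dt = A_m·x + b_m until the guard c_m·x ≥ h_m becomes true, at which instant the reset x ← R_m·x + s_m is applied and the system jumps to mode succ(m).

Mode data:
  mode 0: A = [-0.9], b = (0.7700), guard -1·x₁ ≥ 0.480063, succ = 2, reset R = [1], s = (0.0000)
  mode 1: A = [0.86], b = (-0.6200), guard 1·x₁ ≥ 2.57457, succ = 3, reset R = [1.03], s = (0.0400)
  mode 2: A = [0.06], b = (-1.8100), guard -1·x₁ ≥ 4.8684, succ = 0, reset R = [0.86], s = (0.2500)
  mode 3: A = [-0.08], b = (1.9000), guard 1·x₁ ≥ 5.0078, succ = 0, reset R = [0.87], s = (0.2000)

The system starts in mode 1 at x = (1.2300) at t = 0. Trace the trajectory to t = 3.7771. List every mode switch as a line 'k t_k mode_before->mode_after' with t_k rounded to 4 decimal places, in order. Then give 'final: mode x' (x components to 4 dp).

1 1.5027 1->3
2 2.9591 3->0
final: 0 2.6282

Mode 1: guard c·x = 2.5746 hit at Δt = 1.5027 (t = 1.5027), x⁻ = (2.5746) → reset → x⁺ = (2.6918), jump to mode 3
Mode 3: guard c·x = 5.0078 hit at Δt = 1.4564 (t = 2.9591), x⁻ = (5.0078) → reset → x⁺ = (4.5568), jump to mode 0
Mode 0: flow for 0.8180 to horizon, guard not reached → x = (2.6282)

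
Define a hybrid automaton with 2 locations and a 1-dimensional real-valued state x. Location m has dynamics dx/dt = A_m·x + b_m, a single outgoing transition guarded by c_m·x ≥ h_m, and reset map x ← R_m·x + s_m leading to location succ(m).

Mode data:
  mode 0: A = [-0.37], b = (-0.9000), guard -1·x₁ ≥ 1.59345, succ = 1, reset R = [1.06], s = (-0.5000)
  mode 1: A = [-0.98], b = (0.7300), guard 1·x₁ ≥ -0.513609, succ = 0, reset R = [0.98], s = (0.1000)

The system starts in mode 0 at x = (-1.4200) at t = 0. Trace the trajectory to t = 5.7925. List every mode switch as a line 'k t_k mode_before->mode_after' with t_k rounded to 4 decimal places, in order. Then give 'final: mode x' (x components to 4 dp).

1 0.5079 0->1
2 1.3716 1->0
3 3.7585 0->1
4 4.6222 1->0
final: 0 -1.1165

Mode 0: guard c·x = 1.5935 hit at Δt = 0.5079 (t = 0.5079), x⁻ = (-1.5934) → reset → x⁺ = (-2.1891), jump to mode 1
Mode 1: guard c·x = -0.5136 hit at Δt = 0.8637 (t = 1.3716), x⁻ = (-0.5136) → reset → x⁺ = (-0.4033), jump to mode 0
Mode 0: guard c·x = 1.5935 hit at Δt = 2.3869 (t = 3.7585), x⁻ = (-1.5935) → reset → x⁺ = (-2.1891), jump to mode 1
Mode 1: guard c·x = -0.5136 hit at Δt = 0.8637 (t = 4.6222), x⁻ = (-0.5136) → reset → x⁺ = (-0.4033), jump to mode 0
Mode 0: flow for 1.1703 to horizon, guard not reached → x = (-1.1165)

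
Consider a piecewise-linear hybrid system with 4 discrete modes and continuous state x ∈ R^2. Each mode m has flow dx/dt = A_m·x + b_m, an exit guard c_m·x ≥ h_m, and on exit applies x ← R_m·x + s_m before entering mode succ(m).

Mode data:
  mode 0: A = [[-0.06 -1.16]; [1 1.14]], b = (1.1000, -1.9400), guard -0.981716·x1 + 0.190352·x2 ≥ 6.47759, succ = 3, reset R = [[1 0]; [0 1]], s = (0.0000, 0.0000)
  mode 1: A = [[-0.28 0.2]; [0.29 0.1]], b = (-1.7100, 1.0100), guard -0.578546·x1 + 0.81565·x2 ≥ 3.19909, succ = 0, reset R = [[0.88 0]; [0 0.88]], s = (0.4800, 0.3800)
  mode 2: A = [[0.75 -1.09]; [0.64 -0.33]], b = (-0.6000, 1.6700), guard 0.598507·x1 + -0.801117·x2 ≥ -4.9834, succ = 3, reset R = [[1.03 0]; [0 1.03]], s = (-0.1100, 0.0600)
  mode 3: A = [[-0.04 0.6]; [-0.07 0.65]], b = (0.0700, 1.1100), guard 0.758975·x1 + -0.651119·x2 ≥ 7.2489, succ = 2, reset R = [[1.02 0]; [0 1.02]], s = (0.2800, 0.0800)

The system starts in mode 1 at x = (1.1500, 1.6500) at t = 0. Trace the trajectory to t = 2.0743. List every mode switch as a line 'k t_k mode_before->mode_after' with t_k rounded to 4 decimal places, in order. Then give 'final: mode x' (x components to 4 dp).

1 1.4019 1->0
final: 0 -2.3999 4.4790

Mode 1: guard c·x = 3.1991 hit at Δt = 1.4019 (t = 1.4019), x⁻ = (-0.5856, 3.5067) → reset → x⁺ = (-0.0354, 3.4659), jump to mode 0
Mode 0: flow for 0.6724 to horizon, guard not reached → x = (-2.3999, 4.4790)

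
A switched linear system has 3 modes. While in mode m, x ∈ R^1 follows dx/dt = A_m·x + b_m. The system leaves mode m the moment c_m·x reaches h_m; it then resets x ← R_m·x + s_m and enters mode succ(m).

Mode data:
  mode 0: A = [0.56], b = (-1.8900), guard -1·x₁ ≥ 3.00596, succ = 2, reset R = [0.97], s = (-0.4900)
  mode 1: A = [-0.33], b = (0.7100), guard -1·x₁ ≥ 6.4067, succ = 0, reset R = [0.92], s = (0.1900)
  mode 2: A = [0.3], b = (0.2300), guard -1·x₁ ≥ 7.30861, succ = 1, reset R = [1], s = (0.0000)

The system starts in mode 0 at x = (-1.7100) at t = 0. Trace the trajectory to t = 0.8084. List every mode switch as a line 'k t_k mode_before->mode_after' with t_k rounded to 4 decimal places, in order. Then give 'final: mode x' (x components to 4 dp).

1 0.4054 0->2
final: 2 -3.7449

Mode 0: guard c·x = 3.0060 hit at Δt = 0.4054 (t = 0.4054), x⁻ = (-3.0060) → reset → x⁺ = (-3.4058), jump to mode 2
Mode 2: flow for 0.4030 to horizon, guard not reached → x = (-3.7449)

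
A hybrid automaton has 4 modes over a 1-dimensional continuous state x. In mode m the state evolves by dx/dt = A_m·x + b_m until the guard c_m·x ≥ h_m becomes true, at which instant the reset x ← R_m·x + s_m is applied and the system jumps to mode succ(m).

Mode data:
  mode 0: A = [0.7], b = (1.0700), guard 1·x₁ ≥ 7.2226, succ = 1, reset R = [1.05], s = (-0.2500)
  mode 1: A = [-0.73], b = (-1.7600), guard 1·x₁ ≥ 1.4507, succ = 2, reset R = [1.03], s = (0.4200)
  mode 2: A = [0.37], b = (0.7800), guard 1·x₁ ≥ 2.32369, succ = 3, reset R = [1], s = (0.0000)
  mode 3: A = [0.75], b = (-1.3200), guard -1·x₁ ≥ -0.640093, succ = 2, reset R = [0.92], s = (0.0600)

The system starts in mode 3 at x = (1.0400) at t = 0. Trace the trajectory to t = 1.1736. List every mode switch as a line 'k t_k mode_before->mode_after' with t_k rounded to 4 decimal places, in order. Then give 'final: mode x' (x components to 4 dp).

Mode 3: guard c·x = -0.6401 hit at Δt = 0.5890 (t = 0.5890), x⁻ = (0.6401) → reset → x⁺ = (0.6489), jump to mode 2
Mode 2: flow for 0.5846 to horizon, guard not reached → x = (1.3146)

1 0.5890 3->2
final: 2 1.3146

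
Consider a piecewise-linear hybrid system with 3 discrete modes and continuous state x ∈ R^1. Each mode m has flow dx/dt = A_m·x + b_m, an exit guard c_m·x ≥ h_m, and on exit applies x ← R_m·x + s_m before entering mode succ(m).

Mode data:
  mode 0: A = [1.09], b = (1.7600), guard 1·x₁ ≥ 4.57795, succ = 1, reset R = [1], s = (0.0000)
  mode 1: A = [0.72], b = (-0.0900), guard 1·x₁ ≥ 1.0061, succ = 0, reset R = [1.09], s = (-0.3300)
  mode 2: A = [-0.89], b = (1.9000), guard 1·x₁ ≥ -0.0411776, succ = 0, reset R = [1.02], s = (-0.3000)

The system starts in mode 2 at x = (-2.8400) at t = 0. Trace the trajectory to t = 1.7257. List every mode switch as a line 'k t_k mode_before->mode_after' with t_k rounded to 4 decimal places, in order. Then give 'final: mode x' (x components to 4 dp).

Mode 2: guard c·x = -0.0412 hit at Δt = 0.9291 (t = 0.9291), x⁻ = (-0.0412) → reset → x⁺ = (-0.3420), jump to mode 0
Mode 0: flow for 0.7966 to horizon, guard not reached → x = (1.4179)

1 0.9291 2->0
final: 0 1.4179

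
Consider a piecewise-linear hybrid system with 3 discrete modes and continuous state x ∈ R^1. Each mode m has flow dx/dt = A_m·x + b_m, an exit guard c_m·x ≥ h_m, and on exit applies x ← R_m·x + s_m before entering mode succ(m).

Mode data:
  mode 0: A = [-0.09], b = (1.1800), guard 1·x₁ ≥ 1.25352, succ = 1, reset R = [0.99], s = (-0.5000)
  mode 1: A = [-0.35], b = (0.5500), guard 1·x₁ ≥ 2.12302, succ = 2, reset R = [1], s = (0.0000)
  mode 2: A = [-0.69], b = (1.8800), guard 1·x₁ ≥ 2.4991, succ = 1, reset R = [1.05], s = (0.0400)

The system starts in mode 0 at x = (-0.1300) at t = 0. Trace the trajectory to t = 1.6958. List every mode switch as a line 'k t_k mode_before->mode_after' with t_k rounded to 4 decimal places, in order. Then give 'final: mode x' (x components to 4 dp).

1 1.2262 0->1
final: 1 0.8668

Mode 0: guard c·x = 1.2535 hit at Δt = 1.2262 (t = 1.2262), x⁻ = (1.2535) → reset → x⁺ = (0.7410), jump to mode 1
Mode 1: flow for 0.4696 to horizon, guard not reached → x = (0.8668)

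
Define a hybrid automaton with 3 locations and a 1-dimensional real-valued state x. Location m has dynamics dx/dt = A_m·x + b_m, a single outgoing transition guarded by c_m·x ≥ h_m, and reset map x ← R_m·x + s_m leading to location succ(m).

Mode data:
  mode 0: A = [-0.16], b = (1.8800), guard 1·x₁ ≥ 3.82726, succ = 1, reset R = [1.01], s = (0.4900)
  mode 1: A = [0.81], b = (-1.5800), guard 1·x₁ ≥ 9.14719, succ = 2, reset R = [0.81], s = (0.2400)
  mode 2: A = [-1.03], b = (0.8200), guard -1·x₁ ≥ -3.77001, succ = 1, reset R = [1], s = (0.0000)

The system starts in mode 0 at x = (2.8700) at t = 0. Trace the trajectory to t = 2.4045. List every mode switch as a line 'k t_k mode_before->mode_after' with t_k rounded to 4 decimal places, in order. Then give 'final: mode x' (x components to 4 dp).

1 0.7129 0->1
2 2.0661 1->2
final: 2 5.6324

Mode 0: guard c·x = 3.8273 hit at Δt = 0.7129 (t = 0.7129), x⁻ = (3.8273) → reset → x⁺ = (4.3555), jump to mode 1
Mode 1: guard c·x = 9.1472 hit at Δt = 1.3532 (t = 2.0661), x⁻ = (9.1472) → reset → x⁺ = (7.6492), jump to mode 2
Mode 2: flow for 0.3384 to horizon, guard not reached → x = (5.6324)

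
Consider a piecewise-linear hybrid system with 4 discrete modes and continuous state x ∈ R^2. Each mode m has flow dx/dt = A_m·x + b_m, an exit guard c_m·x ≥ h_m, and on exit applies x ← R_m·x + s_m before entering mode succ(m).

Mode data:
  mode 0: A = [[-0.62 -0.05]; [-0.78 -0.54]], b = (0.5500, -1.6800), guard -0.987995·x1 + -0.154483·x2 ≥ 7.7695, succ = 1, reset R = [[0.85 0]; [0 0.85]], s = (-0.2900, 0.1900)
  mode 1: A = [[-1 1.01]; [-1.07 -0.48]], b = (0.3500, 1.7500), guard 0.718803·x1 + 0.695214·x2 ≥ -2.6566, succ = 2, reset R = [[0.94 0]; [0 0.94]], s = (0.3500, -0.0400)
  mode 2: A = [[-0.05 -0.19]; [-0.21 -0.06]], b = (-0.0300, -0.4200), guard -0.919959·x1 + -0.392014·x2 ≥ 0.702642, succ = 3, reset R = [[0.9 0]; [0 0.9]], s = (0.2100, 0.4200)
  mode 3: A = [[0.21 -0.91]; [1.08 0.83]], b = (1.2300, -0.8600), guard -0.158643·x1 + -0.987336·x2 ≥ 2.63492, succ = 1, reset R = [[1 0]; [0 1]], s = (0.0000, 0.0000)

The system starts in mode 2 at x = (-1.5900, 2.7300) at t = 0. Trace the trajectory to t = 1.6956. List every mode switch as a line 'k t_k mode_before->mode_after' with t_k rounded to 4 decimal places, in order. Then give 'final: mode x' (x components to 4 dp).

Mode 2: guard c·x = 0.7026 hit at Δt = 0.6235 (t = 0.6235), x⁻ = (-1.8697, 2.5954) → reset → x⁺ = (-1.4728, 2.7559), jump to mode 3
Mode 3: flow for 1.0721 to horizon, guard not reached → x = (-2.8410, 1.2120)

1 0.6235 2->3
final: 3 -2.8410 1.2120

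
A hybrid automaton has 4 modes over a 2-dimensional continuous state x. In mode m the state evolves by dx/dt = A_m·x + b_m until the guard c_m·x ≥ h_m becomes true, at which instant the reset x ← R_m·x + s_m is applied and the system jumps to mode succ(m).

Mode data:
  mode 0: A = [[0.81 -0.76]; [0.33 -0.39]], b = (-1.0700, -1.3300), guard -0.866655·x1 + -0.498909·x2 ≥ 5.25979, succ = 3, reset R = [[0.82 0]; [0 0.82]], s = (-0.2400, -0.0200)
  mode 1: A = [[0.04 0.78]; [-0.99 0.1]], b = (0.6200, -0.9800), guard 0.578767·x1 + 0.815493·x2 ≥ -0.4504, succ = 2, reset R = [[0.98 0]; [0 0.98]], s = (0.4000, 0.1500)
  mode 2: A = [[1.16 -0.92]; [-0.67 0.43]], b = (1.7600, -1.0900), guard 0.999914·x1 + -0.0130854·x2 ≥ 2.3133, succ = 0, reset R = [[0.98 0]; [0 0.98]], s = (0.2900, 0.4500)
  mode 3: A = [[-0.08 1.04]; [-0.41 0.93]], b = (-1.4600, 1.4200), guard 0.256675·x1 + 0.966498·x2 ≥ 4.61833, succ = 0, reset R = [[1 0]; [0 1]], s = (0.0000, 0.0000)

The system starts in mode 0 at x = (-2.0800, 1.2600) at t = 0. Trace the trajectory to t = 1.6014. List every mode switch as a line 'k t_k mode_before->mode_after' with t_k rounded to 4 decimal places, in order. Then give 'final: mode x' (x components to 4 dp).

1 0.8170 0->3
final: 3 -5.0703 2.5013

Mode 0: guard c·x = 5.2598 hit at Δt = 0.8170 (t = 0.8170), x⁻ = (-5.5520, -0.8982) → reset → x⁺ = (-4.7926, -0.7565), jump to mode 3
Mode 3: flow for 0.7844 to horizon, guard not reached → x = (-5.0703, 2.5013)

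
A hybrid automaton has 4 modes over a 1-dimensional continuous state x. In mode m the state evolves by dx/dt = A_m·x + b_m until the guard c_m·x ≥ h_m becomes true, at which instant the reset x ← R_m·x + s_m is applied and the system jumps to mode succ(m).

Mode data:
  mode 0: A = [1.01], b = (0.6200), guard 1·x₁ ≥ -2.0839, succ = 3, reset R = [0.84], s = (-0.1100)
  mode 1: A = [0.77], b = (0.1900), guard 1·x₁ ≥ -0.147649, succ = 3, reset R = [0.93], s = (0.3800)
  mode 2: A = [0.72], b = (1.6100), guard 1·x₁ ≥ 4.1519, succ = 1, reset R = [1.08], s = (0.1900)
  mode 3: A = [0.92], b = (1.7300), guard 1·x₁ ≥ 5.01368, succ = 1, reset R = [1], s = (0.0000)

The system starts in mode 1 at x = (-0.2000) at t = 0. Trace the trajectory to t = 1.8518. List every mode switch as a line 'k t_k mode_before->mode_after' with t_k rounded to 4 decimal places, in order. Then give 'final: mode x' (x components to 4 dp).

Mode 1: guard c·x = -0.1476 hit at Δt = 0.9757 (t = 0.9757), x⁻ = (-0.1476) → reset → x⁺ = (0.2427), jump to mode 3
Mode 3: flow for 0.8761 to horizon, guard not reached → x = (2.8732)

1 0.9757 1->3
final: 3 2.8732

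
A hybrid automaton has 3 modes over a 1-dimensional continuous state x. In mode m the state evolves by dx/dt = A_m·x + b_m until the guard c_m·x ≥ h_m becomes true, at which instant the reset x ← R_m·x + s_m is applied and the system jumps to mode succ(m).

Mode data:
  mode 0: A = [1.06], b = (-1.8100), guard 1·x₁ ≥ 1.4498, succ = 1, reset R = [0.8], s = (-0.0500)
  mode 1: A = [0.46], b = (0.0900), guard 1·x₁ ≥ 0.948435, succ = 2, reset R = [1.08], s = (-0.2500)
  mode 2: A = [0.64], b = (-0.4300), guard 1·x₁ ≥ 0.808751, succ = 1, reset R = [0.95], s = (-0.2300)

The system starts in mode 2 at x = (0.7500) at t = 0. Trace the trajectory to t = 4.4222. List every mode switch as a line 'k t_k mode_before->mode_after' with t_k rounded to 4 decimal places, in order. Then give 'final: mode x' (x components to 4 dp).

Mode 2: guard c·x = 0.8088 hit at Δt = 0.8762 (t = 0.8762), x⁻ = (0.8088) → reset → x⁺ = (0.5383), jump to mode 1
Mode 1: guard c·x = 0.9484 hit at Δt = 0.9650 (t = 1.8412), x⁻ = (0.9484) → reset → x⁺ = (0.7743), jump to mode 2
Mode 2: guard c·x = 0.8088 hit at Δt = 0.4529 (t = 2.2941), x⁻ = (0.8088) → reset → x⁺ = (0.5383), jump to mode 1
Mode 1: guard c·x = 0.9484 hit at Δt = 0.9650 (t = 3.2591), x⁻ = (0.9484) → reset → x⁺ = (0.7743), jump to mode 2
Mode 2: guard c·x = 0.8088 hit at Δt = 0.4529 (t = 3.7120), x⁻ = (0.8088) → reset → x⁺ = (0.5383), jump to mode 1
Mode 1: flow for 0.7102 to horizon, guard not reached → x = (0.8219)

1 0.8762 2->1
2 1.8412 1->2
3 2.2941 2->1
4 3.2591 1->2
5 3.7120 2->1
final: 1 0.8219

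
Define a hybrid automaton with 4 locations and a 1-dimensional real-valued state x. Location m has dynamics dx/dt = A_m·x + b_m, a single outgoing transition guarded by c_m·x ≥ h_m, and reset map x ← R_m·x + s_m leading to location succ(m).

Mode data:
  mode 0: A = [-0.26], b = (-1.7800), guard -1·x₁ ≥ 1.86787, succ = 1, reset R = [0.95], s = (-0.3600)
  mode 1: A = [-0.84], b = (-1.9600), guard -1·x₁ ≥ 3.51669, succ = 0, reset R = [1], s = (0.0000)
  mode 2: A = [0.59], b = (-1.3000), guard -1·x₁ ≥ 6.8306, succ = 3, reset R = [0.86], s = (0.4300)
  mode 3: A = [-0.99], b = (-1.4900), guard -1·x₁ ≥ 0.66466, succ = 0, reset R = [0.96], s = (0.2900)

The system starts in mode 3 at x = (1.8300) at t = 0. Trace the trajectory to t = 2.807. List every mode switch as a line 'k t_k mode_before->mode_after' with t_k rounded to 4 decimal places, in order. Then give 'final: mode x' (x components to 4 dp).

1 1.3923 3->0
2 2.4170 0->1
final: 1 -2.1900

Mode 3: guard c·x = 0.6647 hit at Δt = 1.3923 (t = 1.3923), x⁻ = (-0.6647) → reset → x⁺ = (-0.3481), jump to mode 0
Mode 0: guard c·x = 1.8679 hit at Δt = 1.0247 (t = 2.4170), x⁻ = (-1.8679) → reset → x⁺ = (-2.1345), jump to mode 1
Mode 1: flow for 0.3900 to horizon, guard not reached → x = (-2.1900)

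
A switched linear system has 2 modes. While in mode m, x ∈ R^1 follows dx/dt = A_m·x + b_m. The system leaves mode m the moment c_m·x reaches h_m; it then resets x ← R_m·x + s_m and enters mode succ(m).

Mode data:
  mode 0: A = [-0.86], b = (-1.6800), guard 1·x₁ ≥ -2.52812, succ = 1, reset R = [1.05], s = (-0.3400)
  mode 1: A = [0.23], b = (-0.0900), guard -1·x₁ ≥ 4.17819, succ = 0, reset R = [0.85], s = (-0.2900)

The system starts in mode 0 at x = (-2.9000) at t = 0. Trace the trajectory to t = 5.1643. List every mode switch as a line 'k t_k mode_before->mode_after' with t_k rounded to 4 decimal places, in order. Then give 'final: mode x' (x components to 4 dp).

1 0.5803 0->1
2 1.8838 1->0
3 3.2670 0->1
4 4.5705 1->0
final: 0 -3.0864

Mode 0: guard c·x = -2.5281 hit at Δt = 0.5803 (t = 0.5803), x⁻ = (-2.5281) → reset → x⁺ = (-2.9945), jump to mode 1
Mode 1: guard c·x = 4.1782 hit at Δt = 1.3035 (t = 1.8838), x⁻ = (-4.1782) → reset → x⁺ = (-3.8415), jump to mode 0
Mode 0: guard c·x = -2.5281 hit at Δt = 1.3832 (t = 3.2670), x⁻ = (-2.5281) → reset → x⁺ = (-2.9945), jump to mode 1
Mode 1: guard c·x = 4.1782 hit at Δt = 1.3035 (t = 4.5705), x⁻ = (-4.1782) → reset → x⁺ = (-3.8415), jump to mode 0
Mode 0: flow for 0.5938 to horizon, guard not reached → x = (-3.0864)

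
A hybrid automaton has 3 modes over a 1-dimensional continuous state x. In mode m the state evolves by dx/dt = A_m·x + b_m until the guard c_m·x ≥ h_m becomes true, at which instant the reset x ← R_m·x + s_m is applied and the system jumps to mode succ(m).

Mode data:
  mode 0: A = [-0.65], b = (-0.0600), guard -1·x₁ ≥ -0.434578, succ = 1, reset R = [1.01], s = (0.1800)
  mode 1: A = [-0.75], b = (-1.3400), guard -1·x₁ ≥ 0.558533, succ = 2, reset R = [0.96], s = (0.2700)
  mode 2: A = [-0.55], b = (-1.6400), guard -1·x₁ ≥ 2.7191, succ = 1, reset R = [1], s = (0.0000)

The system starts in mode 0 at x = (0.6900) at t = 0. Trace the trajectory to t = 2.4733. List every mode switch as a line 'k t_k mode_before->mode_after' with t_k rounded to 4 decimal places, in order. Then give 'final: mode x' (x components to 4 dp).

Mode 0: guard c·x = -0.4346 hit at Δt = 0.6081 (t = 0.6081), x⁻ = (0.4346) → reset → x⁺ = (0.6189), jump to mode 1
Mode 1: guard c·x = 0.5585 hit at Δt = 0.8964 (t = 1.5045), x⁻ = (-0.5585) → reset → x⁺ = (-0.2662), jump to mode 2
Mode 2: flow for 0.9688 to horizon, guard not reached → x = (-1.3879)

1 0.6081 0->1
2 1.5045 1->2
final: 2 -1.3879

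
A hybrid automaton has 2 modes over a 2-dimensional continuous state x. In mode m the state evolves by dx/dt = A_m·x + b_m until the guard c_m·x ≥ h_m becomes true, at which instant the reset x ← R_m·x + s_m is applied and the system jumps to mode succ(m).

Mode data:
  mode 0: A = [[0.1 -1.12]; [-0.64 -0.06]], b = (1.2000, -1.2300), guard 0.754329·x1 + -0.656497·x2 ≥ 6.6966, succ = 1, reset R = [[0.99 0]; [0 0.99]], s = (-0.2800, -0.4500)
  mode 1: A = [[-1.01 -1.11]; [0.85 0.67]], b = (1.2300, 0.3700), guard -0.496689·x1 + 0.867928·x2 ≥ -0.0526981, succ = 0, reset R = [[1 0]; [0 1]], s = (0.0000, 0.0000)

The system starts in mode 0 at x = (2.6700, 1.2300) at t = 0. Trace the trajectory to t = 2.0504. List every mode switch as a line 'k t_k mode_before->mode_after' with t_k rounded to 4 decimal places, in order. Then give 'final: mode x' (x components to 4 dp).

1 1.2862 0->1
final: 1 4.7276 -1.4224

Mode 0: guard c·x = 6.6966 hit at Δt = 1.2862 (t = 1.2862), x⁻ = (5.9528, -3.3606) → reset → x⁺ = (5.6133, -3.7770), jump to mode 1
Mode 1: flow for 0.7642 to horizon, guard not reached → x = (4.7276, -1.4224)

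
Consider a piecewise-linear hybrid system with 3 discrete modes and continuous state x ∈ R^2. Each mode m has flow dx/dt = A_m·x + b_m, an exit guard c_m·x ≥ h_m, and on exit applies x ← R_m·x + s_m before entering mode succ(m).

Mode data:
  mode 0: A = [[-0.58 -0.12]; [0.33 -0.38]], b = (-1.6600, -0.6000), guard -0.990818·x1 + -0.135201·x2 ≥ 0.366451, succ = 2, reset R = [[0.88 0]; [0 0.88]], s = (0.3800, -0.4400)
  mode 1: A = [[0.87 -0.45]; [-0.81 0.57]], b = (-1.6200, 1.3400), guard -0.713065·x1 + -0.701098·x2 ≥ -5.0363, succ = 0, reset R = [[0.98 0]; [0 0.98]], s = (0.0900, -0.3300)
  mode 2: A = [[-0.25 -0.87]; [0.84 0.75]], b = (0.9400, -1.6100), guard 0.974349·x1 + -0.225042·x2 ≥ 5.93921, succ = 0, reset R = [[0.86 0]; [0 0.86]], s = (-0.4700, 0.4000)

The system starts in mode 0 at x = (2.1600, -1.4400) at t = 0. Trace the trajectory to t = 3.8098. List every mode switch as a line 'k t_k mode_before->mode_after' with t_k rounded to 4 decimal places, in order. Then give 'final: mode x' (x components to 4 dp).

1 1.1791 0->2
2 2.6838 2->0
final: 0 0.9009 -2.2387

Mode 0: guard c·x = 0.3665 hit at Δt = 1.1791 (t = 1.1791), x⁻ = (-0.1991, -1.2512) → reset → x⁺ = (0.2048, -1.5410), jump to mode 2
Mode 2: guard c·x = 5.9392 hit at Δt = 1.5047 (t = 2.6838), x⁻ = (5.0272, -4.6255) → reset → x⁺ = (3.8534, -3.5780), jump to mode 0
Mode 0: flow for 1.1260 to horizon, guard not reached → x = (0.9009, -2.2387)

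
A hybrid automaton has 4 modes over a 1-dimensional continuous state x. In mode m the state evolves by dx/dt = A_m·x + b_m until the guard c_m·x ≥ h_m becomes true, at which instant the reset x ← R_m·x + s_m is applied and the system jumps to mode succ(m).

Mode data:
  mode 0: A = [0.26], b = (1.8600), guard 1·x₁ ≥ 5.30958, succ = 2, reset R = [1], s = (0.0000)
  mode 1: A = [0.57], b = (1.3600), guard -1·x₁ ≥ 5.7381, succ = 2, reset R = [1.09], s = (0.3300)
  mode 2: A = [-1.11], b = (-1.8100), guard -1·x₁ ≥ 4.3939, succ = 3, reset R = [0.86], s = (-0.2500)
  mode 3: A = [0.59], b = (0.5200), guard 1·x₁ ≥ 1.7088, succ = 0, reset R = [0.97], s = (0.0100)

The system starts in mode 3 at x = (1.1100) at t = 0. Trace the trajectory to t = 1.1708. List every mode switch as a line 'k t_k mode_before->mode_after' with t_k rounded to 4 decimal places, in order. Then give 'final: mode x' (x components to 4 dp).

Mode 3: guard c·x = 1.7088 hit at Δt = 0.4456 (t = 0.4456), x⁻ = (1.7088) → reset → x⁺ = (1.6675), jump to mode 0
Mode 0: flow for 0.7252 to horizon, guard not reached → x = (3.4980)

1 0.4456 3->0
final: 0 3.4980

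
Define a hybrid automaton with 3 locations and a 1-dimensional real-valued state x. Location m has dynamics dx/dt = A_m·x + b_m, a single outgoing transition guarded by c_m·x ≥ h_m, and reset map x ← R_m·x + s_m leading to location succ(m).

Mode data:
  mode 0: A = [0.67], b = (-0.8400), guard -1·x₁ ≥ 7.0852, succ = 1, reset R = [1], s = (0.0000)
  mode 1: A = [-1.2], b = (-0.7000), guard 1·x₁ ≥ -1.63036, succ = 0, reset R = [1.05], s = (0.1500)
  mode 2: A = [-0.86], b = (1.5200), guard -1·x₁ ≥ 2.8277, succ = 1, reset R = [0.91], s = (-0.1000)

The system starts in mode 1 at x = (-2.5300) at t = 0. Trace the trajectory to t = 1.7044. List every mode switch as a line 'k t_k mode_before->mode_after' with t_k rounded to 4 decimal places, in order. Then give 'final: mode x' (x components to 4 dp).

Mode 1: guard c·x = -1.6304 hit at Δt = 0.5168 (t = 0.5168), x⁻ = (-1.6304) → reset → x⁺ = (-1.5619), jump to mode 0
Mode 0: flow for 1.1876 to horizon, guard not reached → x = (-4.9856)

1 0.5168 1->0
final: 0 -4.9856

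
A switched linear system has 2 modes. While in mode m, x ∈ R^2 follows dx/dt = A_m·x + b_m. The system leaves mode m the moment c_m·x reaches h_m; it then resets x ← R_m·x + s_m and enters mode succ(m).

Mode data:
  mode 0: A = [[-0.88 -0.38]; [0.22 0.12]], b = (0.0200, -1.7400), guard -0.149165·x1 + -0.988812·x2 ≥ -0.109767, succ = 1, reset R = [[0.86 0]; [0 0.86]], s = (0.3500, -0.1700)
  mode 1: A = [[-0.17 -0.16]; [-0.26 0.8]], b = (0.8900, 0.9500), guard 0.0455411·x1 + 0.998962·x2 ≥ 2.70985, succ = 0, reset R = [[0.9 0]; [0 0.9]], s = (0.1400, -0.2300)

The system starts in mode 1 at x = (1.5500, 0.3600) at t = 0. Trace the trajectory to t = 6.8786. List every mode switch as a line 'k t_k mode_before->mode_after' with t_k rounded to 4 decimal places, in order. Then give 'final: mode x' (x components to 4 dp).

Mode 1: guard c·x = 2.7098 hit at Δt = 1.5171 (t = 1.5171), x⁻ = (2.1029, 2.6168) → reset → x⁺ = (2.0326, 2.1251), jump to mode 0
Mode 0: guard c·x = -0.1098 hit at Δt = 1.4625 (t = 2.9796), x⁻ = (0.2793, 0.0689) → reset → x⁺ = (0.5902, -0.1108), jump to mode 1
Mode 1: guard c·x = 2.7098 hit at Δt = 1.9540 (t = 4.9336), x⁻ = (1.6272, 2.6385) → reset → x⁺ = (1.6045, 2.1446), jump to mode 0
Mode 0: guard c·x = -0.1098 hit at Δt = 1.4171 (t = 6.3508), x⁻ = (0.1794, 0.0839) → reset → x⁺ = (0.5043, -0.0978), jump to mode 1
Mode 1: flow for 0.5278 to horizon, guard not reached → x = (0.9006, 0.3561)

1 1.5171 1->0
2 2.9796 0->1
3 4.9336 1->0
4 6.3508 0->1
final: 1 0.9006 0.3561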